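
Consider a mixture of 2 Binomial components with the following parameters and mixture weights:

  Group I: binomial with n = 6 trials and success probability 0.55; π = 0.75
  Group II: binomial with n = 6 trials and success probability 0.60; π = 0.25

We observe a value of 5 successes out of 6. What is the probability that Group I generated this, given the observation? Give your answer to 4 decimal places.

0.6860

The responsibility of component k is π_k f_k(x) divided by Σ_j π_j f_j(x).
Component likelihoods at x = 5 successes out of 6:
  f_I = 0.135887
  f_II = 0.186624
Prior × likelihood for each component:
  π_I·f_I = 0.75 × 0.135887 = 0.101915
  π_II·f_II = 0.25 × 0.186624 = 0.046656
Sum: 0.101915 + 0.046656 = 0.148571
So the posterior for Group I is 0.101915 / 0.148571 ≈ 0.6860.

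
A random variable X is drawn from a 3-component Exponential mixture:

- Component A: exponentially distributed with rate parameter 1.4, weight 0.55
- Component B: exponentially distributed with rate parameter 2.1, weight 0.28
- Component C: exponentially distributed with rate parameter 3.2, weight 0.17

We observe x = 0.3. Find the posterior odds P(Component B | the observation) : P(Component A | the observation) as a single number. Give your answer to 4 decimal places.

0.6190

Since P(k|x) ∝ π_k f_k(x), the posterior odds are π_i f_i(x) / (π_j f_j(x)).
Exponential densities:
  L_A = 0.919866
  L_B = 1.11844
  L_C = 1.22526
0.313164 / 0.505926 ≈ 0.6190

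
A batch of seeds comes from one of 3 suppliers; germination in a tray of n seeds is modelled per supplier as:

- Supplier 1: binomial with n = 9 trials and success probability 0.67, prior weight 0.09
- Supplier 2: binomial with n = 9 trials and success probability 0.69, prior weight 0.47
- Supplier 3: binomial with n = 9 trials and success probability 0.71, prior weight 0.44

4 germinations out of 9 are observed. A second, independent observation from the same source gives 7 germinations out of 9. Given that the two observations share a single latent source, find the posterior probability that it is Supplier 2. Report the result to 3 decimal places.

0.495

By Bayes' theorem, P(k | x) = π_k f_k(x) / Σ_j π_j f_j(x).
Since both observations come from the same component, the likelihood for component k is f_k(x₁)·f_k(x₂).
  p_1 = [0.0993664] × [0.237604] = 0.0236099
  p_2 = [0.0817665] × [0.257614] = 0.0210642
  p_3 = [0.0656741] × [0.275364] = 0.0180843
Unnormalised posteriors:
  π_1·p_1 = 0.09 × 0.0236099 = 0.00212489
  π_2·p_2 = 0.47 × 0.0210642 = 0.00990017
  π_3·p_3 = 0.44 × 0.0180843 = 0.00795708
Denominator: 0.00212489 + 0.00990017 + 0.00795708 = 0.0199821
P(Supplier 2 | x₁,x₂) = 0.00990017 / 0.0199821 ≈ 0.495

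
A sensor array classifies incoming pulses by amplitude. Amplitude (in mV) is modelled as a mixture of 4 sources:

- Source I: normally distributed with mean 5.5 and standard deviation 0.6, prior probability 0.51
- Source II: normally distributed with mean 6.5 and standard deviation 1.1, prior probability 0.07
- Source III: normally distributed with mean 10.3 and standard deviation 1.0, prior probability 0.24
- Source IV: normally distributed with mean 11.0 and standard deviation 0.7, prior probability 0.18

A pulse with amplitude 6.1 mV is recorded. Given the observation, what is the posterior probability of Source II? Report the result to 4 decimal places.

0.1036

The responsibility of component k is w_k f_k(x) divided by Σ_j w_j f_j(x).
Component likelihoods at x = 6.1 mV:
  p_I = (1/(0.6·√(2π)))·exp(−(6.1−5.5)²/(2·0.6²)) = 0.664904·exp(-0.50000) = 0.403285
  p_II = (1/(1.1·√(2π)))·exp(−(6.1−6.5)²/(2·1.1²)) = 0.362675·exp(-0.06612) = 0.339472
  p_III = (1/(1.0·√(2π)))·exp(−(6.1−10.3)²/(2·1.0²)) = 0.398942·exp(-8.82000) = 5.89431e-05
  p_IV = (1/(0.7·√(2π)))·exp(−(6.1−11.0)²/(2·0.7²)) = 0.569918·exp(-24.50000) = 1.30496e-11
Weight by the priors:
  w_I·p_I = 0.51 × 0.403285 = 0.205675
  w_II·p_II = 0.07 × 0.339472 = 0.023763
  w_III·p_III = 0.24 × 5.89431e-05 = 1.41463e-05
  w_IV·p_IV = 0.18 × 1.30496e-11 = 2.34893e-12
Denominator: 0.205675 + 0.023763 + 1.41463e-05 + 2.34893e-12 = 0.229452
P(Source II | the observation) ≈ 0.1036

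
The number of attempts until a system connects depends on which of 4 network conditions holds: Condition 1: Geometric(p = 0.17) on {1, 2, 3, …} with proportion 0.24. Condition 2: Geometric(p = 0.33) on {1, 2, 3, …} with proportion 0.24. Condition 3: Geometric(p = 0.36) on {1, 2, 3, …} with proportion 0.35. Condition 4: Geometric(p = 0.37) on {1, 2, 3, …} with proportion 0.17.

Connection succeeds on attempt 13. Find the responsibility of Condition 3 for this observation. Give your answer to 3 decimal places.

0.102

The responsibility of component k is P(Z=k) f_k(x) divided by Σ_j P(Z=j) f_j(x).
Component likelihoods at x = 13:
  f_1 = 0.17·(1−0.17)^12 = 0.17·0.10689 = 0.0181713
  f_2 = 0.33·(1−0.33)^12 = 0.33·0.00818272 = 0.0027003
  f_3 = 0.36·(1−0.36)^12 = 0.36·0.00472237 = 0.00170005
  f_4 = 0.37·(1−0.37)^12 = 0.37·0.00390919 = 0.0014464
Prior × likelihood for each component:
  P(Z=1)·f_1 = 0.24 × 0.0181713 = 0.00436111
  P(Z=2)·f_2 = 0.24 × 0.0027003 = 0.000648071
  P(Z=3)·f_3 = 0.35 × 0.00170005 = 0.000595018
  P(Z=4)·f_4 = 0.17 × 0.0014464 = 0.000245888
Sum: 0.00436111 + 0.000648071 + 0.000595018 + 0.000245888 = 0.00585009
P(Condition 3 | data) = 0.000595018 / 0.00585009 ≈ 0.102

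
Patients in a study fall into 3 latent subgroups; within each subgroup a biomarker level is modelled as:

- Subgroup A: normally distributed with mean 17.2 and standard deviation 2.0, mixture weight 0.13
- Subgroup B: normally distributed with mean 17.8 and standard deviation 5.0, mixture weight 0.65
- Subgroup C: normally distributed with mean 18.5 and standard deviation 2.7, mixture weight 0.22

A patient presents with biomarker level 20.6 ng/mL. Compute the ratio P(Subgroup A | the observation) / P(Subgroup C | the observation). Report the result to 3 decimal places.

0.254

Since P(k|x) ∝ π_k f_k(x), the posterior odds are π_i f_i(x) / (π_j f_j(x)).
Component likelihoods at x = 20.6 ng/mL:
  p_A = 0.0470245
  p_B = 0.0682092
  p_C = 0.109191
Posterior odds = (π_A·p_A) / (π_C·p_C) = (0.13·0.0470245) / (0.22·0.109191) = 0.00611319 / 0.024022 ≈ 0.254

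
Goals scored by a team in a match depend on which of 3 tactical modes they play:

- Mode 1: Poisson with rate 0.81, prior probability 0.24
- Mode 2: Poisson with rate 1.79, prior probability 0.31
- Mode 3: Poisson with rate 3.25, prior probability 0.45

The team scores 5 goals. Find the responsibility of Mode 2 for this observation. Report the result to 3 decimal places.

0.130

The responsibility of component k is π_k f_k(x) divided by Σ_j π_j f_j(x).
Poisson probabilities:
  f_1 = 0.0012926
  f_2 = 0.025568
  f_3 = 0.11716
Multiply by the mixture weights:
  π_1·f_1 = 0.24 × 0.0012926 = 0.000310225
  π_2·f_2 = 0.31 × 0.025568 = 0.00792608
  π_3·f_3 = 0.45 × 0.11716 = 0.0527219
Evidence: 0.000310225 + 0.00792608 + 0.0527219 = 0.0609582
P(Mode 2 | 5 goals) = 0.00792608 / 0.0609582 ≈ 0.130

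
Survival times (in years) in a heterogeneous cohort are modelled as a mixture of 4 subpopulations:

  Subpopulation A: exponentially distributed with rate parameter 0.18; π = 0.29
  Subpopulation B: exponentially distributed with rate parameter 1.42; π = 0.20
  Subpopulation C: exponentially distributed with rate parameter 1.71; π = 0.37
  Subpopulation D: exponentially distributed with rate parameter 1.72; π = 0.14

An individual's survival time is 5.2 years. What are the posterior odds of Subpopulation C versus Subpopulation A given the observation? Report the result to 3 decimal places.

Only the two components matter; the odds are (P(Z=i) f_i(x)) / (P(Z=j) f_j(x)).
Component likelihoods at x = 5.2 years:
  p_A = 0.18·e^(−0.18·5.2) = 0.18·e^(−0.9360) = 0.0705948
  p_B = 1.42·e^(−1.42·5.2) = 1.42·e^(−7.3840) = 0.000881978
  p_C = 1.71·e^(−1.71·5.2) = 1.71·e^(−8.8920) = 0.000235098
  p_D = 1.72·e^(−1.72·5.2) = 1.72·e^(−8.9440) = 0.000224491
Odds = (0.37/0.29) × (0.000235098/0.0705948) = 1.27586 × 0.00333025 ≈ 0.004

0.004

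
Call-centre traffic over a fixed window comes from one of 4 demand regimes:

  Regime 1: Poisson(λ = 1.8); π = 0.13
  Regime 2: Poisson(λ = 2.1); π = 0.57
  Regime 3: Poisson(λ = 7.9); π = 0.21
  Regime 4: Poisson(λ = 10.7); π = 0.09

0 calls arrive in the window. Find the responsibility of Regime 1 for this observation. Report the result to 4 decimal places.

The responsibility of component k is π_k f_k(x) divided by Σ_j π_j f_j(x).
Poisson probabilities:
  f_1 = e^(−1.8)·1.8^0/0! = 0.165299
  f_2 = e^(−2.1)·2.1^0/0! = 0.122456
  f_3 = e^(−7.9)·7.9^0/0! = 0.000370744
  f_4 = e^(−10.7)·10.7^0/0! = 2.25449e-05
Weight by the priors:
  π_1·f_1 = 0.13 × 0.165299 = 0.0214889
  π_2·f_2 = 0.57 × 0.122456 = 0.0698002
  π_3·f_3 = 0.21 × 0.000370744 = 7.78561e-05
  π_4·f_4 = 0.09 × 2.25449e-05 = 2.02904e-06
Marginal: 0.0214889 + 0.0698002 + 7.78561e-05 + 2.02904e-06 = 0.0913689
So the posterior for Regime 1 is 0.0214889 / 0.0913689 ≈ 0.2352.

0.2352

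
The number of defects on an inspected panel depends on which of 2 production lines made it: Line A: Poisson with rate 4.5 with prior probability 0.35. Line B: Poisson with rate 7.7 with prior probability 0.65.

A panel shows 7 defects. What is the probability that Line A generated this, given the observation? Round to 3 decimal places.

P(component k | x) = π_k·f_k(x) / marginal(x), where marginal(x) = Σ_j π_j·f_j(x).
Evaluate each component's likelihood at the observed value:
  f_A = e^(−4.5)·4.5^7/7! = 0.0823629
  f_B = e^(−7.7)·7.7^7/7! = 0.144191
Multiply by the mixture weights:
  π_A·f_A = 0.35 × 0.0823629 = 0.028827
  π_B·f_B = 0.65 × 0.144191 = 0.0937239
Evidence: 0.028827 + 0.0937239 = 0.122551
P(Line A | x) = 0.028827 / 0.122551 ≈ 0.235

0.235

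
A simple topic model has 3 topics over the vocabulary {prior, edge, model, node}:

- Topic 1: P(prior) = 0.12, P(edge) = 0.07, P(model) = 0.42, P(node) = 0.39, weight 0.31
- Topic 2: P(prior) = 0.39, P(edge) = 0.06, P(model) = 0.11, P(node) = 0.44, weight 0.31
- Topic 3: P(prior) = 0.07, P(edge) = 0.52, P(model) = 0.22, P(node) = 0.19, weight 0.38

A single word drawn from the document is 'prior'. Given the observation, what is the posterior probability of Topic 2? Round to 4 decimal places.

By Bayes' theorem, P(k | x) = π_k f_k(x) / Σ_j π_j f_j(x).
Evaluate each component's likelihood at the observed value:
  L_1 = P(prior | comp) = 0.12
  L_2 = P(prior | comp) = 0.39
  L_3 = P(prior | comp) = 0.07
Unnormalised posteriors:
  π_1·L_1 = 0.31 × 0.12 = 0.0372
  π_2·L_2 = 0.31 × 0.39 = 0.1209
  π_3·L_3 = 0.38 × 0.07 = 0.0266
Denominator: 0.0372 + 0.1209 + 0.0266 = 0.1847
P(Topic 2 | x) ≈ 0.6546

0.6546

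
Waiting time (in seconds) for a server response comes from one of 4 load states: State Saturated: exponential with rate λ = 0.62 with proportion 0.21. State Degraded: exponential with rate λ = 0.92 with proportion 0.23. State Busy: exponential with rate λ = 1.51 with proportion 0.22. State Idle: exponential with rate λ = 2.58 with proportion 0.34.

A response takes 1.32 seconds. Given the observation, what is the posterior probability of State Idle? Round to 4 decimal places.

0.1496

The responsibility of component k is P(Z=k) f_k(x) divided by Σ_j P(Z=j) f_j(x).
Exponential densities:
  p_Saturated = 0.273505
  p_Degraded = 0.273137
  p_Busy = 0.205751
  p_Idle = 0.0856222
Prior × likelihood for each component:
  P(Z=Saturated)·p_Saturated = 0.21 × 0.273505 = 0.057436
  P(Z=Degraded)·p_Degraded = 0.23 × 0.273137 = 0.0628215
  P(Z=Busy)·p_Busy = 0.22 × 0.205751 = 0.0452651
  P(Z=Idle)·p_Idle = 0.34 × 0.0856222 = 0.0291116
Marginal: 0.057436 + 0.0628215 + 0.0452651 + 0.0291116 = 0.194634
P(State Idle | 1.32 seconds) = 0.0291116 / 0.194634 ≈ 0.1496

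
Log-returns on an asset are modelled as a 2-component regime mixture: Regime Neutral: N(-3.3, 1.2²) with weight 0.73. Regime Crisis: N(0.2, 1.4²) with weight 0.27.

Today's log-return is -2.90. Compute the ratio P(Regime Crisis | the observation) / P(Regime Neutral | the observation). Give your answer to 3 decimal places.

0.029

The posterior odds equal the prior odds times the likelihood ratio: (w_i/w_j)·(f_i(x)/f_j(x)).
Normal densities:
  p_Neutral = 0.314486
  p_Crisis = 0.0245525
Posterior odds = (w_Crisis·p_Crisis) / (w_Neutral·p_Neutral) = (0.27·0.0245525) / (0.73·0.314486) = 0.00662918 / 0.229575 ≈ 0.029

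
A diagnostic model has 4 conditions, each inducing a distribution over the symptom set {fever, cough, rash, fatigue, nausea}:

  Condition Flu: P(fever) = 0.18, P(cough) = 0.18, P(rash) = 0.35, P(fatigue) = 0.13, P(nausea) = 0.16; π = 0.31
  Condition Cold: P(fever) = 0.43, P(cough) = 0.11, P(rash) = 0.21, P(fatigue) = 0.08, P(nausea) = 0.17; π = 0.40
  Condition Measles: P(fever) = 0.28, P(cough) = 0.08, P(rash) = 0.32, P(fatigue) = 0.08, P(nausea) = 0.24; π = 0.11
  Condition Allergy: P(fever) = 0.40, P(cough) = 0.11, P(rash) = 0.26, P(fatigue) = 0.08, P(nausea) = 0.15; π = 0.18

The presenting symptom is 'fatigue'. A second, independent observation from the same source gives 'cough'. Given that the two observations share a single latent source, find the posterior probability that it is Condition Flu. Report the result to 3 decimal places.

By Bayes' theorem, P(k | x) = P(Z=k) f_k(x) / Σ_j P(Z=j) f_j(x).
Since both observations come from the same component, the likelihood for component k is f_k(x₁)·f_k(x₂).
  p_Flu = [0.13] × [0.18] = 0.0234
  p_Cold = [0.08] × [0.11] = 0.0088
  p_Measles = [0.08] × [0.08] = 0.0064
  p_Allergy = [0.08] × [0.11] = 0.0088
Weight by the priors:
  P(Z=Flu)·p_Flu = 0.31 × 0.0234 = 0.007254
  P(Z=Cold)·p_Cold = 0.40 × 0.0088 = 0.00352
  P(Z=Measles)·p_Measles = 0.11 × 0.0064 = 0.000704
  P(Z=Allergy)·p_Allergy = 0.18 × 0.0088 = 0.001584
Denominator: 0.007254 + 0.00352 + 0.000704 + 0.001584 = 0.013062
So the posterior for Condition Flu is 0.007254 / 0.013062 ≈ 0.555.

0.555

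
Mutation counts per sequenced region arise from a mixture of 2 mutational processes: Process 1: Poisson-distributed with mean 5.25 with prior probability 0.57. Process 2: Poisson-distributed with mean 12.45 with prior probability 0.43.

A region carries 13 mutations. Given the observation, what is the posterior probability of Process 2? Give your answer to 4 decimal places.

0.9769

Apply Bayes' rule: the posterior for each component is proportional to its prior times its likelihood at x.
Poisson probabilities:
  L_1 = e^(−5.25)·5.25^13/13! = 0.00193974
  L_2 = e^(−12.45)·12.45^13/13! = 0.108631
Weight by the priors:
  P(Z=1)·L_1 = 0.57 × 0.00193974 = 0.00110565
  P(Z=2)·L_2 = 0.43 × 0.108631 = 0.0467115
Denominator: 0.00110565 + 0.0467115 = 0.0478171
P(Process 2 | the observation) = 0.0467115 / 0.0478171 ≈ 0.9769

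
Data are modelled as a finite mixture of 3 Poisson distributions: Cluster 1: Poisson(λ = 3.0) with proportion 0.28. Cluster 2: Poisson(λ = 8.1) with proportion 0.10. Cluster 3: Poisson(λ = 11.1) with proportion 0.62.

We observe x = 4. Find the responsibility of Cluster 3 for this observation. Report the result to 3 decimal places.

By Bayes' theorem, P(k | x) = π_k f_k(x) / Σ_j π_j f_j(x).
Poisson probabilities:
  L_1 = 0.168031
  L_2 = 0.0544432
  L_3 = 0.00955899
Unnormalised posteriors:
  π_1·L_1 = 0.28 × 0.168031 = 0.0470488
  π_2·L_2 = 0.10 × 0.0544432 = 0.00544432
  π_3·L_3 = 0.62 × 0.00955899 = 0.00592657
Evidence: 0.0470488 + 0.00544432 + 0.00592657 = 0.0584197
Responsibility of Cluster 3: 0.00592657 / 0.0584197 ≈ 0.101

0.101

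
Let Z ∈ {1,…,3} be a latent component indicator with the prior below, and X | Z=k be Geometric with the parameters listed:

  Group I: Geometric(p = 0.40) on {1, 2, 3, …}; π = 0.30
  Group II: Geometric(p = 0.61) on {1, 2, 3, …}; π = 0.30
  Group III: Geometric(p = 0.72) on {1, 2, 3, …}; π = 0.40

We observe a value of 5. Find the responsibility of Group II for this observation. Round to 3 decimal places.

0.196

Apply Bayes' rule: the posterior for each component is proportional to its prior times its likelihood at x.
Component likelihoods at x = 5:
  f_I = 0.40·(1−0.40)^4 = 0.40·0.1296 = 0.05184
  f_II = 0.61·(1−0.61)^4 = 0.61·0.0231344 = 0.014112
  f_III = 0.72·(1−0.72)^4 = 0.72·0.00614656 = 0.00442552
Weight by the priors:
  π_I·f_I = 0.30 × 0.05184 = 0.015552
  π_II·f_II = 0.30 × 0.014112 = 0.0042336
  π_III·f_III = 0.40 × 0.00442552 = 0.00177021
Denominator: 0.015552 + 0.0042336 + 0.00177021 = 0.0215558
P(Group II | data) ≈ 0.196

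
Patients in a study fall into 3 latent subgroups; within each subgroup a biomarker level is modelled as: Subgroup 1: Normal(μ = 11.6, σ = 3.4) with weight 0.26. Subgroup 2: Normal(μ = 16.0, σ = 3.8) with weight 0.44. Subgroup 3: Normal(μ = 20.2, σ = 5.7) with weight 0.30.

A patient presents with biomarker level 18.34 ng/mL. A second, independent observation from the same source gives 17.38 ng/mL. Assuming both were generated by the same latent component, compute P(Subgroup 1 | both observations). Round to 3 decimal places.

0.023

By Bayes' theorem, P(k | x) = π_k f_k(x) / Σ_j π_j f_j(x).
Since both observations come from the same component, the likelihood for component k is f_k(x₁)·f_k(x₂).
  f_1 = [(1/(3.4·√(2π)))·exp(−(18.34−11.6)²/(2·3.4²)) = 0.117336·exp(-1.96486) = 0.0164476] × [0.0276615] = 0.000454965
  f_2 = [(1/(3.8·√(2π)))·exp(−(18.34−16.0)²/(2·3.8²)) = 0.104985·exp(-0.18960) = 0.086853] × [0.0982852] = 0.00853637
  f_3 = [(1/(5.7·√(2π)))·exp(−(18.34−20.2)²/(2·5.7²)) = 0.069990·exp(-0.05324) = 0.066361] × [0.0619277] = 0.00410959
Weight by the priors:
  π_1·f_1 = 0.26 × 0.000454965 = 0.000118291
  π_2·f_2 = 0.44 × 0.00853637 = 0.003756
  π_3·f_3 = 0.30 × 0.00410959 = 0.00123288
Evidence: 0.000118291 + 0.003756 + 0.00123288 = 0.00510717
Responsibility of Subgroup 1: 0.000118291 / 0.00510717 ≈ 0.023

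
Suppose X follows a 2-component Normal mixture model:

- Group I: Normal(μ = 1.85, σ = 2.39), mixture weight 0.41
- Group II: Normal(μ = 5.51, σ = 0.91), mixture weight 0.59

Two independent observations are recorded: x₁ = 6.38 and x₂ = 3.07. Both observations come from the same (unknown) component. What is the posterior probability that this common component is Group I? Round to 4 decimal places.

Apply Bayes' rule: the posterior for each component is proportional to its prior times its likelihood at x.
Since both observations come from the same component, the likelihood for component k is f_k(x₁)·f_k(x₂).
  p_I = [(1/(2.39·√(2π)))·exp(−(6.38−1.85)²/(2·2.39²)) = 0.166921·exp(-1.79627) = 0.0276952] × [0.146531] = 0.00405821
  p_II = [(1/(0.91·√(2π)))·exp(−(6.38−5.51)²/(2·0.91²)) = 0.438398·exp(-0.45701) = 0.277582] × [0.0120419] = 0.00334262
Prior × likelihood for each component:
  P(Z=I)·p_I = 0.41 × 0.00405821 = 0.00166386
  P(Z=II)·p_II = 0.59 × 0.00334262 = 0.00197215
Marginal: 0.00166386 + 0.00197215 = 0.00363601
So the posterior for Group I is 0.00166386 / 0.00363601 ≈ 0.4576.

0.4576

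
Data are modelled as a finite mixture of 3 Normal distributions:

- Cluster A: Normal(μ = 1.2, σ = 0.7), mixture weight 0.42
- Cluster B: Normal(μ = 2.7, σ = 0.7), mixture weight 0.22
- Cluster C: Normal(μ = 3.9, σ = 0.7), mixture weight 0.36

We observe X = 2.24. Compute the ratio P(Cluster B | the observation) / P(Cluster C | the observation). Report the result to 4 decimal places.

Only the two components matter; the odds are (P(Z=i) f_i(x)) / (P(Z=j) f_j(x)).
Component likelihoods at x = 2.24:
  f_A = 0.189013
  f_B = 0.45924
  f_C = 0.0342489
Posterior odds = (P(Z=B)·f_B) / (P(Z=C)·f_C) = (0.22·0.45924) / (0.36·0.0342489) = 0.101033 / 0.0123296 ≈ 8.1943

8.1943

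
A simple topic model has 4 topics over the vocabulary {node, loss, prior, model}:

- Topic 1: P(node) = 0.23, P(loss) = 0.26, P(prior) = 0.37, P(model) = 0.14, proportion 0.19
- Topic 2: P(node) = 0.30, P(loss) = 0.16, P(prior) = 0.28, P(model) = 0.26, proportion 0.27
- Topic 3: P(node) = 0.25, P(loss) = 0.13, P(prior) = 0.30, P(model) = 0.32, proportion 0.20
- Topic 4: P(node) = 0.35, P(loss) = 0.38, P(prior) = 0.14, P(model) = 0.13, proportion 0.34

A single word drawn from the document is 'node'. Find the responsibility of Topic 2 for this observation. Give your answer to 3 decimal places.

0.276

By Bayes' theorem, P(k | x) = π_k f_k(x) / Σ_j π_j f_j(x).
Evaluate each component's likelihood at the observed value:
  p_1 = P(node | comp) = 0.23
  p_2 = P(node | comp) = 0.30
  p_3 = P(node | comp) = 0.25
  p_4 = P(node | comp) = 0.35
Unnormalised posteriors:
  π_1·p_1 = 0.19 × 0.23 = 0.0437
  π_2·p_2 = 0.27 × 0.3 = 0.081
  π_3·p_3 = 0.20 × 0.25 = 0.05
  π_4·p_4 = 0.34 × 0.35 = 0.119
Evidence: 0.0437 + 0.081 + 0.05 + 0.119 = 0.2937
P(Topic 2 | the observation) ≈ 0.276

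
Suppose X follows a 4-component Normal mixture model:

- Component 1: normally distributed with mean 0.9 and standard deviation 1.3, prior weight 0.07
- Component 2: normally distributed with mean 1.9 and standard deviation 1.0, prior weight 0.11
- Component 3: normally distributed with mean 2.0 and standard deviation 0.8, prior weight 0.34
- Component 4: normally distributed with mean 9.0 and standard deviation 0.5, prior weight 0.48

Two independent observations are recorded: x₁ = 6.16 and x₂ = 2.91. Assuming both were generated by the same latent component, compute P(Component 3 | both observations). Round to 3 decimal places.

Apply Bayes' rule: the posterior for each component is proportional to its prior times its likelihood at x.
Since both observations come from the same component, the likelihood for component k is f_k(x₁)·f_k(x₂).
  L_1 = [8.55009e-05] × [0.0928659] = 7.94012e-06
  L_2 = [4.57308e-05] × [0.239551] = 1.09549e-05
  L_3 = [6.70129e-07] × [0.261127] = 1.74989e-07
  L_4 = [7.87497e-08] × [4.87109e-33] = 3.83596e-40
Multiply by the mixture weights:
  P(Z=1)·L_1 = 0.07 × 7.94012e-06 = 5.55809e-07
  P(Z=2)·L_2 = 0.11 × 1.09549e-05 = 1.20503e-06
  P(Z=3)·L_3 = 0.34 × 1.74989e-07 = 5.94962e-08
  P(Z=4)·L_4 = 0.48 × 3.83596e-40 = 1.84126e-40
Evidence: 5.55809e-07 + 1.20503e-06 + 5.94962e-08 + 1.84126e-40 = 1.82034e-06
P(Component 3 | data) = 5.94962e-08 / 1.82034e-06 ≈ 0.033

0.033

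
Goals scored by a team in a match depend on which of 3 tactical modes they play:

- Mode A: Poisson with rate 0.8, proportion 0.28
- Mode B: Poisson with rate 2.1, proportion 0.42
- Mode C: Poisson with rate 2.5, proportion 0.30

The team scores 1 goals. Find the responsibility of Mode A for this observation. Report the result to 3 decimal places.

Apply Bayes' rule: the posterior for each component is proportional to its prior times its likelihood at x.
Evaluate each component's likelihood at the observed value:
  L_A = e^(−0.8)·0.8^1/1! = 0.359463
  L_B = e^(−2.1)·2.1^1/1! = 0.257158
  L_C = e^(−2.5)·2.5^1/1! = 0.205212
Weight by the priors:
  w_A·L_A = 0.28 × 0.359463 = 0.10065
  w_B·L_B = 0.42 × 0.257158 = 0.108007
  w_C·L_C = 0.30 × 0.205212 = 0.0615637
Denominator: 0.10065 + 0.108007 + 0.0615637 = 0.27022
P(Mode A | x) ≈ 0.372

0.372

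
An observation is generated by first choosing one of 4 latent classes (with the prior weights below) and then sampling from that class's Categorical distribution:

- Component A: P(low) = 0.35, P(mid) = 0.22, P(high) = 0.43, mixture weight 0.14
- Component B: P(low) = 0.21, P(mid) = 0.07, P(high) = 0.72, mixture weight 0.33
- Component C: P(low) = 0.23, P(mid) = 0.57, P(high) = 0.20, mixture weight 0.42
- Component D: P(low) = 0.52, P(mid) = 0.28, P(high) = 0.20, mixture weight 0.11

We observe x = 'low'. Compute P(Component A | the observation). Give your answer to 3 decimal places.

0.180

P(component k | x) = π_k·f_k(x) / marginal(x), where marginal(x) = Σ_j π_j·f_j(x).
Component likelihoods at x = 'low':
  L_A = P(low | comp) = 0.35
  L_B = P(low | comp) = 0.21
  L_C = P(low | comp) = 0.23
  L_D = P(low | comp) = 0.52
Weight by the priors:
  π_A·L_A = 0.14 × 0.35 = 0.049
  π_B·L_B = 0.33 × 0.21 = 0.0693
  π_C·L_C = 0.42 × 0.23 = 0.0966
  π_D·L_D = 0.11 × 0.52 = 0.0572
Marginal: 0.049 + 0.0693 + 0.0966 + 0.0572 = 0.2721
Responsibility of Component A: 0.049 / 0.2721 ≈ 0.180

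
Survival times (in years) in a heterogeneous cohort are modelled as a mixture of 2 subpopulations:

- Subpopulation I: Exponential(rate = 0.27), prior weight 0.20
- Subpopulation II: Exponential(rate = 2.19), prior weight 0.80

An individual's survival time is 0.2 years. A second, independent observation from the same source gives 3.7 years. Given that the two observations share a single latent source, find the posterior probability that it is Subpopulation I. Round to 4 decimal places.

Posterior ∝ prior × likelihood, so P(k | x) ∝ w_k f_k(x); normalise over all components.
Since both observations come from the same component, the likelihood for component k is f_k(x₁)·f_k(x₂).
  L_I = [0.27·e^(−0.27·0.2) = 0.27·e^(−0.0540) = 0.255807] × [0.0994268] = 0.025434
  L_II = [2.19·e^(−2.19·0.2) = 2.19·e^(−0.4380) = 1.41326] × [0.000662759] = 0.000936654
Prior × likelihood for each component:
  w_I·L_I = 0.20 × 0.025434 = 0.00508681
  w_II·L_II = 0.80 × 0.000936654 = 0.000749323
Evidence: 0.00508681 + 0.000749323 = 0.00583613
So the posterior for Subpopulation I is 0.00508681 / 0.00583613 ≈ 0.8716.

0.8716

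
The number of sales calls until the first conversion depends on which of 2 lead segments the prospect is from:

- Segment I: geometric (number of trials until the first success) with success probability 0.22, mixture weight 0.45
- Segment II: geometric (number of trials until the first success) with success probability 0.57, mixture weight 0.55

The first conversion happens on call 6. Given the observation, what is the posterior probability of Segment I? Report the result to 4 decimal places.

By Bayes' theorem, P(k | x) = P(Z=k) f_k(x) / Σ_j P(Z=j) f_j(x).
Component likelihoods at x = 6:
  p_I = 0.22·(1−0.22)^5 = 0.22·0.288717 = 0.0635178
  p_II = 0.57·(1−0.57)^5 = 0.57·0.0147008 = 0.00837948
Prior × likelihood for each component:
  P(Z=I)·p_I = 0.45 × 0.0635178 = 0.028583
  P(Z=II)·p_II = 0.55 × 0.00837948 = 0.00460871
Normaliser: 0.028583 + 0.00460871 = 0.0331917
Responsibility of Segment I: 0.028583 / 0.0331917 ≈ 0.8611

0.8611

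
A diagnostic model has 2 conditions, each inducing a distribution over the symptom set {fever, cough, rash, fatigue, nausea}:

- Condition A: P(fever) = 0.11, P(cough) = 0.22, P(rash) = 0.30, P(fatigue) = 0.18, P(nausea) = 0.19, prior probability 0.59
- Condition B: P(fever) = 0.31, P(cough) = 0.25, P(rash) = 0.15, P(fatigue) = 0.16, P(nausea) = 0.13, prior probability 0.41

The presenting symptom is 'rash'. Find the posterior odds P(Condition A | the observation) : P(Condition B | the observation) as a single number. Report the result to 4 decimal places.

2.8780

Only the two components matter; the odds are (w_i f_i(x)) / (w_j f_j(x)).
Component likelihoods at x = 'rash':
  L_A = P(rash | comp) = 0.30
  L_B = P(rash | comp) = 0.15
0.177 / 0.0615 ≈ 2.8780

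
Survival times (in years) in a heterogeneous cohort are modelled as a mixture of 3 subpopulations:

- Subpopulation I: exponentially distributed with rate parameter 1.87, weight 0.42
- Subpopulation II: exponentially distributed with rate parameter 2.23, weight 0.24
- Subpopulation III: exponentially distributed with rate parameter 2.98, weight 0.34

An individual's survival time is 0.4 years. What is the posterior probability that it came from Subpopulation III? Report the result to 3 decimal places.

Posterior ∝ prior × likelihood, so P(k | x) ∝ π_k f_k(x); normalise over all components.
Exponential densities:
  p_I = 1.87·e^(−1.87·0.4) = 1.87·e^(−0.7480) = 0.885094
  p_II = 2.23·e^(−2.23·0.4) = 2.23·e^(−0.8920) = 0.913933
  p_III = 2.98·e^(−2.98·0.4) = 2.98·e^(−1.1920) = 0.904768
Unnormalised posteriors:
  π_I·p_I = 0.42 × 0.885094 = 0.371739
  π_II·p_II = 0.24 × 0.913933 = 0.219344
  π_III·p_III = 0.34 × 0.904768 = 0.307621
Denominator: 0.371739 + 0.219344 + 0.307621 = 0.898704
P(Subpopulation III | the observation) = 0.307621 / 0.898704 ≈ 0.342

0.342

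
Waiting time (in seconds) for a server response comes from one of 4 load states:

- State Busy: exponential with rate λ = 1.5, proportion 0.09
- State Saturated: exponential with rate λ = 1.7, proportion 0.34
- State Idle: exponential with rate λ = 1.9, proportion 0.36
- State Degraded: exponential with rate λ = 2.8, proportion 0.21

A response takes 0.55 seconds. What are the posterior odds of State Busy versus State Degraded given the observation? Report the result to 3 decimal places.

Only the two components matter; the odds are (π_i f_i(x)) / (π_j f_j(x)).
Evaluate each component's likelihood at the observed value:
  L_Busy = 1.5·e^(−1.5·0.55) = 1.5·e^(−0.8250) = 0.657352
  L_Saturated = 1.7·e^(−1.7·0.55) = 1.7·e^(−0.9350) = 0.667396
  L_Idle = 1.9·e^(−1.9·0.55) = 1.9·e^(−1.0450) = 0.668214
  L_Degraded = 2.8·e^(−2.8·0.55) = 2.8·e^(−1.5400) = 0.600267
Posterior odds = (π_Busy·L_Busy) / (π_Degraded·L_Degraded) = (0.09·0.657352) / (0.21·0.600267) = 0.0591617 / 0.126056 ≈ 0.469

0.469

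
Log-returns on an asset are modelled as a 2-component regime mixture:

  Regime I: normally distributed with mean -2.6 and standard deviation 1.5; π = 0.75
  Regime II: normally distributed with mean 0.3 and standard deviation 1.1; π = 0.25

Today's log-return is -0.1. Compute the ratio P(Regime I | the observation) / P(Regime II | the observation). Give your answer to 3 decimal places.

Posterior odds = (π_i f_i(x)) / (π_j f_j(x)); the normalising sum cancels.
Evaluate each component's likelihood at the observed value:
  f_I = 0.0663181
  f_II = 0.339472
0.0497386 / 0.0848679 ≈ 0.586

0.586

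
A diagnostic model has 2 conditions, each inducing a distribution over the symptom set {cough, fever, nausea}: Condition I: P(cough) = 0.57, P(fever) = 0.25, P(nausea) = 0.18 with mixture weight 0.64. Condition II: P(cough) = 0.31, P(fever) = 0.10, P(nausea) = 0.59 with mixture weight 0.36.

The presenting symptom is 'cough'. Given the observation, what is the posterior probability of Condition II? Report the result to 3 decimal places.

Posterior ∝ prior × likelihood, so P(k | x) ∝ π_k f_k(x); normalise over all components.
Evaluate each component's likelihood at the observed value:
  f_I = 0.57
  f_II = 0.31
Unnormalised posteriors:
  π_I·f_I = 0.64 × 0.57 = 0.3648
  π_II·f_II = 0.36 × 0.31 = 0.1116
Denominator: 0.3648 + 0.1116 = 0.4764
P(Condition II | x) = 0.1116 / 0.4764 ≈ 0.234

0.234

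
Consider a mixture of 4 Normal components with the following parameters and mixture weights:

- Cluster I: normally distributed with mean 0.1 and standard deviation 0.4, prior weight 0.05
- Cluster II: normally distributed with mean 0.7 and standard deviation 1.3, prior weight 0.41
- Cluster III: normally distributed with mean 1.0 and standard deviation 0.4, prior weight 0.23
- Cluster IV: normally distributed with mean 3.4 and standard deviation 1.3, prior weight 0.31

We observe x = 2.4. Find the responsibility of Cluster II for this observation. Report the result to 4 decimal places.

0.4288

By Bayes' theorem, P(k | x) = w_k f_k(x) / Σ_j w_j f_j(x).
Component likelihoods at x = 2.4:
  p_I = 6.59811e-08
  p_II = 0.130506
  p_III = 0.00218171
  p_IV = 0.228285
Weight by the priors:
  w_I·p_I = 0.05 × 6.59811e-08 = 3.29905e-09
  w_II·p_II = 0.41 × 0.130506 = 0.0535077
  w_III·p_III = 0.23 × 0.00218171 = 0.000501793
  w_IV·p_IV = 0.31 × 0.228285 = 0.0707683
Normaliser: 3.29905e-09 + 0.0535077 + 0.000501793 + 0.0707683 = 0.124778
Responsibility of Cluster II: 0.0535077 / 0.124778 ≈ 0.4288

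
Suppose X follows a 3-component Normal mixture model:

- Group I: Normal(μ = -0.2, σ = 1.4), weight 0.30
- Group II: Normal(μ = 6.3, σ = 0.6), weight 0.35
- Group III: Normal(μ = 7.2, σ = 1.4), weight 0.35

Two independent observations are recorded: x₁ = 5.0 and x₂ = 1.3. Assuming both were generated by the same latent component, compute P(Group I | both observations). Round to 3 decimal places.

By Bayes' theorem, P(k | x) = P(Z=k) f_k(x) / Σ_j P(Z=j) f_j(x).
Since both observations come from the same component, the likelihood for component k is f_k(x₁)·f_k(x₂).
  f_I = [(1/(1.4·√(2π)))·exp(−(5.0−-0.2)²/(2·1.4²)) = 0.284959·exp(-6.89796) = 0.000287764] × [0.160511] = 4.61894e-05
  f_II = [(1/(0.6·√(2π)))·exp(−(5.0−6.3)²/(2·0.6²)) = 0.664904·exp(-2.34722) = 0.0635877] × [5.53464e-16] = 3.51935e-17
  f_III = [(1/(1.4·√(2π)))·exp(−(5.0−7.2)²/(2·1.4²)) = 0.284959·exp(-1.23469) = 0.0829013] × [3.96463e-05] = 3.28673e-06
Prior × likelihood for each component:
  P(Z=I)·f_I = 0.30 × 4.61894e-05 = 1.38568e-05
  P(Z=II)·f_II = 0.35 × 3.51935e-17 = 1.23177e-17
  P(Z=III)·f_III = 0.35 × 3.28673e-06 = 1.15036e-06
Normaliser: 1.38568e-05 + 1.23177e-17 + 1.15036e-06 = 1.50072e-05
P(Group I | data) = 1.38568e-05 / 1.50072e-05 ≈ 0.923

0.923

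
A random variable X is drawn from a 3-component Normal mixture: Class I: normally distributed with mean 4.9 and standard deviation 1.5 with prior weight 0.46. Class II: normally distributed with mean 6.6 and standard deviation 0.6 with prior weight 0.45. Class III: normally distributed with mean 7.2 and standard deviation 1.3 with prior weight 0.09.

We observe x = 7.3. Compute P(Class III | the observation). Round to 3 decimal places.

0.129

The responsibility of component k is π_k f_k(x) divided by Σ_j π_j f_j(x).
Evaluate each component's likelihood at the observed value:
  f_I = (1/(1.5·√(2π)))·exp(−(7.3−4.9)²/(2·1.5²)) = 0.265962·exp(-1.28000) = 0.0739472
  f_II = (1/(0.6·√(2π)))·exp(−(7.3−6.6)²/(2·0.6²)) = 0.664904·exp(-0.68056) = 0.336664
  f_III = (1/(1.3·√(2π)))·exp(−(7.3−7.2)²/(2·1.3²)) = 0.306879·exp(-0.00296) = 0.305972
Multiply by the mixture weights:
  π_I·f_I = 0.46 × 0.0739472 = 0.0340157
  π_II·f_II = 0.45 × 0.336664 = 0.151499
  π_III·f_III = 0.09 × 0.305972 = 0.0275375
Denominator: 0.0340157 + 0.151499 + 0.0275375 = 0.213052
P(Class III | the observation) ≈ 0.129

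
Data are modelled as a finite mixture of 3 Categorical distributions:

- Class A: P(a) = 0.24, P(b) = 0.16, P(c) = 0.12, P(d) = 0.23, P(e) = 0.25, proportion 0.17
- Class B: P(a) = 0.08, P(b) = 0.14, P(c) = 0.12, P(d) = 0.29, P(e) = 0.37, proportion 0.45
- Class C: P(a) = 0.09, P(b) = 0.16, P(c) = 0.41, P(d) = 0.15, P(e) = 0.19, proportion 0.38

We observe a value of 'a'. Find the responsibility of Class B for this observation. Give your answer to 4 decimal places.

0.3243

The responsibility of component k is w_k f_k(x) divided by Σ_j w_j f_j(x).
Categorical probabilities:
  p_A = 0.24
  p_B = 0.08
  p_C = 0.09
Weight by the priors:
  w_A·p_A = 0.17 × 0.24 = 0.0408
  w_B·p_B = 0.45 × 0.08 = 0.036
  w_C·p_C = 0.38 × 0.09 = 0.0342
Marginal: 0.0408 + 0.036 + 0.0342 = 0.111
Responsibility of Class B: 0.036 / 0.111 ≈ 0.3243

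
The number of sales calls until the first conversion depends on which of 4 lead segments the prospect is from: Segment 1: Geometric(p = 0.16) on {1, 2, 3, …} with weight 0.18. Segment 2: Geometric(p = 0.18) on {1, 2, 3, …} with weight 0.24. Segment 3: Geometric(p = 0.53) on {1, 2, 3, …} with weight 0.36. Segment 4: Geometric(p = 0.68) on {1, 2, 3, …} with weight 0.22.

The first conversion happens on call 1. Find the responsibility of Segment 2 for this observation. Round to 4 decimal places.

The responsibility of component k is P(Z=k) f_k(x) divided by Σ_j P(Z=j) f_j(x).
Evaluate each component's likelihood at the observed value:
  L_1 = 0.16·(1−0.16)^0 = 0.16·1 = 0.16
  L_2 = 0.18·(1−0.18)^0 = 0.18·1 = 0.18
  L_3 = 0.53·(1−0.53)^0 = 0.53·1 = 0.53
  L_4 = 0.68·(1−0.68)^0 = 0.68·1 = 0.68
Prior × likelihood for each component:
  P(Z=1)·L_1 = 0.18 × 0.16 = 0.0288
  P(Z=2)·L_2 = 0.24 × 0.18 = 0.0432
  P(Z=3)·L_3 = 0.36 × 0.53 = 0.1908
  P(Z=4)·L_4 = 0.22 × 0.68 = 0.1496
Evidence: 0.0288 + 0.0432 + 0.1908 + 0.1496 = 0.4124
So the posterior for Segment 2 is 0.0432 / 0.4124 ≈ 0.1048.

0.1048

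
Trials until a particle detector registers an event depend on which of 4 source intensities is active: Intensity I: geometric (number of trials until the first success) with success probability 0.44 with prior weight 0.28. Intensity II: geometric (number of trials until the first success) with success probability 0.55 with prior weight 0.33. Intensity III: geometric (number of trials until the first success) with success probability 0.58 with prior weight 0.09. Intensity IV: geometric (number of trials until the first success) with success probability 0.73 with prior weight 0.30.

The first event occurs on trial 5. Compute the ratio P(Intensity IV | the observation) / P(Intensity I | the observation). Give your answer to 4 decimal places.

0.0961

The posterior odds equal the prior odds times the likelihood ratio: (w_i/w_j)·(f_i(x)/f_j(x)).
Geometric probabilities:
  f_I = 0.0432718
  f_II = 0.0225534
  f_III = 0.0180478
  f_IV = 0.00387952
Odds = (0.30/0.28) × (0.00387952/0.0432718) = 1.07143 × 0.0896547 ≈ 0.0961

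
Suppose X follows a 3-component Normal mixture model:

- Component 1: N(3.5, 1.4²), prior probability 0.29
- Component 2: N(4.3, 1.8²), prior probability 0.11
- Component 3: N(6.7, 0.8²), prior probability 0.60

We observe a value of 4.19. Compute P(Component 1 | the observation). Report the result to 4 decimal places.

Posterior ∝ prior × likelihood, so P(k | x) ∝ π_k f_k(x); normalise over all components.
Component likelihoods at x = 4.19:
  f_1 = (1/(1.4·√(2π)))·exp(−(4.19−3.5)²/(2·1.4²)) = 0.284959·exp(-0.12145) = 0.252369
  f_2 = (1/(1.8·√(2π)))·exp(−(4.19−4.3)²/(2·1.8²)) = 0.221635·exp(-0.00187) = 0.221221
  f_3 = (1/(0.8·√(2π)))·exp(−(4.19−6.7)²/(2·0.8²)) = 0.498678·exp(-4.92195) = 0.00363281
Weight by the priors:
  π_1·f_1 = 0.29 × 0.252369 = 0.0731869
  π_2·f_2 = 0.11 × 0.221221 = 0.0243343
  π_3·f_3 = 0.60 × 0.00363281 = 0.00217969
Normaliser: 0.0731869 + 0.0243343 + 0.00217969 = 0.0997009
Responsibility of Component 1: 0.0731869 / 0.0997009 ≈ 0.7341

0.7341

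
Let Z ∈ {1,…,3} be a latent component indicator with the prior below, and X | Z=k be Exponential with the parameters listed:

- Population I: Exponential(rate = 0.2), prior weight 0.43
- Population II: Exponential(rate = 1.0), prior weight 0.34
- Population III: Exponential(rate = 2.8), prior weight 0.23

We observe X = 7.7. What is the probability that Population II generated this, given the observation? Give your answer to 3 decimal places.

0.008

P(component k | x) = w_k·f_k(x) / marginal(x), where marginal(x) = Σ_j w_j·f_j(x).
Evaluate each component's likelihood at the observed value:
  p_I = 0.0428762
  p_II = 0.000452827
  p_III = 1.21274e-09
Multiply by the mixture weights:
  w_I·p_I = 0.43 × 0.0428762 = 0.0184368
  w_II·p_II = 0.34 × 0.000452827 = 0.000153961
  w_III·p_III = 0.23 × 1.21274e-09 = 2.78931e-10
Normaliser: 0.0184368 + 0.000153961 + 2.78931e-10 = 0.0185907
P(Population II | the observation) = 0.000153961 / 0.0185907 ≈ 0.008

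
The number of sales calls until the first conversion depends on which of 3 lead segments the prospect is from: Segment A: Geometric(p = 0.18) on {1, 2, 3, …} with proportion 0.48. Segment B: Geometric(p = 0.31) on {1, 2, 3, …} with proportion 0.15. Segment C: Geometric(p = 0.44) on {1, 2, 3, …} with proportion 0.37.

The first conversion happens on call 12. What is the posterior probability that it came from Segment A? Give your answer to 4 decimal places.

Apply Bayes' rule: the posterior for each component is proportional to its prior times its likelihood at x.
Geometric probabilities:
  p_A = 0.18·(1−0.18)^11 = 0.18·0.112707 = 0.0202873
  p_B = 0.31·(1−0.31)^11 = 0.31·0.0168787 = 0.00523241
  p_C = 0.44·(1−0.44)^11 = 0.44·0.00169851 = 0.000747345
Prior × likelihood for each component:
  π_A·p_A = 0.48 × 0.0202873 = 0.00973792
  π_B·p_B = 0.15 × 0.00523241 = 0.000784861
  π_C·p_C = 0.37 × 0.000747345 = 0.000276518
Marginal: 0.00973792 + 0.000784861 + 0.000276518 = 0.0107993
So the posterior for Segment A is 0.00973792 / 0.0107993 ≈ 0.9017.

0.9017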